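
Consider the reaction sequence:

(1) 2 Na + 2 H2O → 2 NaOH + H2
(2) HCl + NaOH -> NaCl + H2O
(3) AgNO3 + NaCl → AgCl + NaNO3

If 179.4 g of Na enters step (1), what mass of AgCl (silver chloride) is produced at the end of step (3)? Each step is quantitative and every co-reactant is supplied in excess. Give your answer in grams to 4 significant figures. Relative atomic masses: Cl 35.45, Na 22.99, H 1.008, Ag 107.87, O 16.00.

M(Na) = 22.99 g/mol.
M(AgCl) = 107.87 + 35.45 = 143.32 g/mol.
n(Na) = 179.4 / 22.99 = 7.8034 mol.
Reaction (1): Na→NaOH ratio 2:2 ⇒ n(NaOH) = 7.8034 mol.
Reaction (2): NaOH→NaCl ratio 1:1 ⇒ n(NaCl) = 7.8034 mol.
Reaction (3): NaCl→AgCl ratio 1:1 ⇒ n(AgCl) = 7.8034 mol.
Mass of AgCl = 7.8034 × 143.32 = 1118.4 g.

1118 g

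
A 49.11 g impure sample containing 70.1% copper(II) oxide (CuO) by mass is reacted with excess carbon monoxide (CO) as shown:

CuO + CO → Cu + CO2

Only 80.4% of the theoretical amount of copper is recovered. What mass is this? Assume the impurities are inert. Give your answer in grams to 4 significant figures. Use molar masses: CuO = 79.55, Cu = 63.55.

22.11 g

Pure CuO available = 49.11 g × 0.701 = 34.426 g.
n(CuO) = 34.426 g / 79.55 g/mol = 0.43276 mol.
From the equation the CuO:Cu mole ratio is 1:1, so n(Cu) = 0.43276 × 1/1 = 0.43276 mol.
Mass of Cu = 0.43276 mol × 63.55 g/mol = 27.502 g.
Actual mass collected = 27.502 g × 0.804 = 22.112 g.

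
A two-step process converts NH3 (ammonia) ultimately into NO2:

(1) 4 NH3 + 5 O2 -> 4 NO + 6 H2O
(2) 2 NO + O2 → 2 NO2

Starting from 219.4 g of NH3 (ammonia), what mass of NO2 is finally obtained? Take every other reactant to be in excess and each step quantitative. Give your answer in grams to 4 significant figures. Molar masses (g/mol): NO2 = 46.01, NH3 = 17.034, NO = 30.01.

n(NH3) = 219.40 / 17.034 = 12.880 mol.
Step 1 gives a 4:4 ratio of NH3 to NO, so n(NO) = 12.880 mol.
In step 2 the NO:NO2 ratio is 2:2, so n(NO2) = 12.880 mol.
Mass of NO2 = 12.880 × 46.01 = 592.61 g.

592.6 g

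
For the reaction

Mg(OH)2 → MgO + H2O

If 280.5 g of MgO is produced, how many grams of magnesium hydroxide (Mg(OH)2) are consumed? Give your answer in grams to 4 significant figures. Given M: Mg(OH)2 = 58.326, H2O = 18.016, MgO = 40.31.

n(MgO) = 280.50 g / 40.31 g/mol = 6.9586 mol.
From the equation the MgO:Mg(OH)2 mole ratio is 1:1, so n(Mg(OH)2) = 6.9586 × 1/1 = 6.9586 mol.
Mass of Mg(OH)2 = 6.9586 mol × 58.326 g/mol = 405.87 g.

405.9 g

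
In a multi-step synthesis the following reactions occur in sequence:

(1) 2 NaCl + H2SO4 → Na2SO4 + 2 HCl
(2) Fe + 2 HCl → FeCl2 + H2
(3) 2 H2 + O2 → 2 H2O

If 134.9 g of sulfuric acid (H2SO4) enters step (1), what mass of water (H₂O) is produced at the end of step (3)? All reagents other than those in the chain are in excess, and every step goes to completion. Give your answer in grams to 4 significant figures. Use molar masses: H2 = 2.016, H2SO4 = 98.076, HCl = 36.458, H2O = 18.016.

n(H2SO4) = 134.9 / 98.076 = 1.3755 mol.
Reaction (1): H2SO4→HCl ratio 1:2 ⇒ n(HCl) = 2.7509 mol.
Reaction (2): HCl→H2 ratio 2:1 ⇒ n(H2) = 1.3755 mol.
Reaction (3): H2→H2O ratio 2:2 ⇒ n(H2O) = 1.3755 mol.
Mass of H2O = 1.3755 × 18.016 = 24.780 g.

24.78 g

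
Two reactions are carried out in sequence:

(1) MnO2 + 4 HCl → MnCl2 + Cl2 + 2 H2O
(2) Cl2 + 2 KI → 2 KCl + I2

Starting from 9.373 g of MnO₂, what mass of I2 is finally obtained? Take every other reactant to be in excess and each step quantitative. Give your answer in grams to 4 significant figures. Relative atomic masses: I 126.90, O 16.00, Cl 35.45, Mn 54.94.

M(MnO2) = 54.94 + 2(16.00) = 86.94 g/mol.
M(I2) = 2(126.90) = 253.80 g/mol.
n(MnO2) = 9.3730 / 86.94 = 0.10781 mol.
Step 1 gives a 1:1 ratio of MnO2 to Cl2, so n(Cl2) = 0.10781 mol.
In step 2 the Cl2:I2 ratio is 1:1, so n(I2) = 0.10781 mol.
Mass of I2 = 0.10781 × 253.80 = 27.362 g.

27.36 g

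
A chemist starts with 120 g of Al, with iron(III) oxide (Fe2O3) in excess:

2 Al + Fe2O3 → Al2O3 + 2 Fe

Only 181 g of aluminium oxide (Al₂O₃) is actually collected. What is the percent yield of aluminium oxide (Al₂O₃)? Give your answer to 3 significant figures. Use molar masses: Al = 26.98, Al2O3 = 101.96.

n(Al) = 120.0 g / 26.98 g/mol = 4.448 mol.
From the equation the Al:Al2O3 mole ratio is 2:1, so n(Al2O3) = 4.448 × 1/2 = 2.224 mol.
Mass of Al2O3 = 2.224 mol × 101.96 g/mol = 226.7 g.
This is the theoretical yield. Percent yield = 181 g / 226.7 g × 100% = 79.83%.

79.8 %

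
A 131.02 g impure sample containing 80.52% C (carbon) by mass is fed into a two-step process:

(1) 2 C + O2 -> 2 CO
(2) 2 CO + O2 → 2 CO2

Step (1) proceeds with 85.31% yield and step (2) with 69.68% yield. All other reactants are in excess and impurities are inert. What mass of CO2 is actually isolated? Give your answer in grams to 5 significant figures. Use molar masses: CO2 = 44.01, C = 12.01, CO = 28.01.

229.80 g

Pure C = 131.02 × 0.8052 = 105.497 g.
n(C) = 105.497 / 12.01 = 8.78412 mol.
Step 1 (C:CO = 2:2): theoretical n(CO) = 8.78412 mol; at 85.31% yield, n(CO) = 7.49373 mol.
Step 2 (CO:CO2 = 2:2): theoretical n(CO2) = 7.49373 mol, so theoretical mass = 7.49373 × 44.01 = 329.799 g.
At 69.68% yield, actual mass of CO2 = 329.799 × 0.6968 = 229.804 g.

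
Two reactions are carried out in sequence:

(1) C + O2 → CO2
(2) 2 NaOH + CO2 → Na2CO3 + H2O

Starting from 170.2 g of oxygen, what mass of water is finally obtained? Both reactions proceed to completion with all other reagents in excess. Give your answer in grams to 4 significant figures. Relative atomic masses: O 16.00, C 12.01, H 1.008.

95.82 g

M(O2) = 2(16.00) = 32.00 g/mol.
M(H2O) = 2(1.008) + 16.00 = 18.016 g/mol.
n(O2) = 170.20 / 32.00 = 5.3187 mol.
Step 1 gives a 1:1 ratio of O2 to CO2, so n(CO2) = 5.3187 mol.
In step 2 the CO2:H2O ratio is 1:1, so n(H2O) = 5.3187 mol.
Mass of H2O = 5.3187 × 18.016 = 95.823 g.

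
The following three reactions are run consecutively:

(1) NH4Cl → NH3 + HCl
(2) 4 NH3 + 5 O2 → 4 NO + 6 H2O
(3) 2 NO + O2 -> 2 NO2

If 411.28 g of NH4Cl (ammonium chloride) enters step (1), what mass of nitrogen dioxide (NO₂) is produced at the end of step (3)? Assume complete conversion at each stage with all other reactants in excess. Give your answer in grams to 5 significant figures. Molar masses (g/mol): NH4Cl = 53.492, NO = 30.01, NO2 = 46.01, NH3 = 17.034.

n(NH4Cl) = 411.28 / 53.492 = 7.68863 mol.
Reaction (1): NH4Cl→NH3 ratio 1:1 ⇒ n(NH3) = 7.68863 mol.
Reaction (2): NH3→NO ratio 4:4 ⇒ n(NO) = 7.68863 mol.
Reaction (3): NO→NO2 ratio 2:2 ⇒ n(NO2) = 7.68863 mol.
Mass of NO2 = 7.68863 × 46.01 = 353.754 g.

353.75 g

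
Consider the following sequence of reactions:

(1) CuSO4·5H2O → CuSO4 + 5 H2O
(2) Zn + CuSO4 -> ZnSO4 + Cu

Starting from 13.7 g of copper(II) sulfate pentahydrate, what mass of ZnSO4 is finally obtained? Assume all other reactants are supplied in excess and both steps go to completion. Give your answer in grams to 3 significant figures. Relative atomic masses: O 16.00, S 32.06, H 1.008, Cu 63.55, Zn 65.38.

8.86 g

M(CuSO4·5H2O) = 63.55 + 32.06 + 9(16.00) + 10(1.008) = 249.69 g/mol.
M(ZnSO4) = 65.38 + 32.06 + 4(16.00) = 161.44 g/mol.
n(CuSO4·5H2O) = 13.70 / 249.69 = 0.05487 mol.
Step 1 gives a 1:1 ratio of CuSO4·5H2O to CuSO4, so n(CuSO4) = 0.05487 mol.
In step 2 the CuSO4:ZnSO4 ratio is 1:1, so n(ZnSO4) = 0.05487 mol.
Mass of ZnSO4 = 0.05487 × 161.44 = 8.858 g.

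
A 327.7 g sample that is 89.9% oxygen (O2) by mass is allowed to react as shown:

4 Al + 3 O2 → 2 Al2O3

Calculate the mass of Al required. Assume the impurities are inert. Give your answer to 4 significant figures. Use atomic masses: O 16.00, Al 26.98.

Mass of pure O2 = 327.7 g × 0.899 = 294.60 g.
M(O2) = 2(16.00) = 32.00 g/mol.
M(Al) = 26.98 g/mol.
n(O2) = 294.60 g / 32.00 g/mol = 9.2063 mol.
From the equation the O2:Al mole ratio is 3:4, so n(Al) = 9.2063 × 4/3 = 12.275 mol.
Mass of Al = 12.275 mol × 26.98 g/mol = 331.18 g.

331.2 g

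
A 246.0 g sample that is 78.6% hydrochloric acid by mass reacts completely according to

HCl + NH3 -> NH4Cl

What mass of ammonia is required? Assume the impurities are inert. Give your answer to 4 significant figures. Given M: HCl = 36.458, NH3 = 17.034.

90.34 g

Mass of pure HCl = 246.0 g × 0.786 = 193.36 g.
n(HCl) = 193.36 g / 36.458 g/mol = 5.3035 mol.
From the equation the HCl:NH3 mole ratio is 1:1, so n(NH3) = 5.3035 × 1/1 = 5.3035 mol.
Mass of NH3 = 5.3035 mol × 17.034 g/mol = 90.340 g.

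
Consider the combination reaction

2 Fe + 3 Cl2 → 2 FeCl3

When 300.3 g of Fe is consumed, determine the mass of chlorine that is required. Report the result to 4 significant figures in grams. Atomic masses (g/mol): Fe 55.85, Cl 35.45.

M(Fe) = 55.85 g/mol.
M(Cl2) = 2(35.45) = 70.90 g/mol.
n(Fe) = 300.30 g / 55.85 g/mol = 5.3769 mol.
From the equation the Fe:Cl2 mole ratio is 2:3, so n(Cl2) = 5.3769 × 3/2 = 8.0654 mol.
Mass of Cl2 = 8.0654 mol × 70.90 g/mol = 571.83 g.

571.8 g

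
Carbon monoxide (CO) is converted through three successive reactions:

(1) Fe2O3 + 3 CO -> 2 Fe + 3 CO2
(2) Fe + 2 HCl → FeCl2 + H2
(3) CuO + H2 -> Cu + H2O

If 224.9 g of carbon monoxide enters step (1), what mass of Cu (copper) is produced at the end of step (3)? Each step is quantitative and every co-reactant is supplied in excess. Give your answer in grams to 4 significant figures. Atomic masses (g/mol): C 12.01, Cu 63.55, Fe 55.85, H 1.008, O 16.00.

340.2 g

M(CO) = 12.01 + 16.00 = 28.01 g/mol.
M(Cu) = 63.55 g/mol.
n(CO) = 224.9 / 28.01 = 8.0293 mol.
Reaction (1): CO→Fe ratio 3:2 ⇒ n(Fe) = 5.3529 mol.
Reaction (2): Fe→H2 ratio 1:1 ⇒ n(H2) = 5.3529 mol.
Reaction (3): H2→Cu ratio 1:1 ⇒ n(Cu) = 5.3529 mol.
Mass of Cu = 5.3529 × 63.55 = 340.17 g.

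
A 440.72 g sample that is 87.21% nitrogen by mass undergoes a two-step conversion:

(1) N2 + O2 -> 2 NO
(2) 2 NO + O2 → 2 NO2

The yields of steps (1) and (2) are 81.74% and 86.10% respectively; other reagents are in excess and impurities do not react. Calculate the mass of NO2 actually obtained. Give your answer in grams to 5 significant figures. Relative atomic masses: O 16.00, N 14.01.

Pure N2 = 440.72 × 0.8721 = 384.352 g.
M(N2) = 2(14.01) = 28.02 g/mol.
M(NO2) = 14.01 + 2(16.00) = 46.01 g/mol.
n(N2) = 384.352 / 28.02 = 13.7171 mol.
Step 1 (N2:NO = 1:2): theoretical n(NO) = 27.4341 mol; at 81.74% yield, n(NO) = 22.4246 mol.
Step 2 (NO:NO2 = 2:2): theoretical n(NO2) = 22.4246 mol, so theoretical mass = 22.4246 × 46.01 = 1031.76 g.
At 86.10% yield, actual mass of NO2 = 1031.76 × 0.8610 = 888.343 g.

888.34 g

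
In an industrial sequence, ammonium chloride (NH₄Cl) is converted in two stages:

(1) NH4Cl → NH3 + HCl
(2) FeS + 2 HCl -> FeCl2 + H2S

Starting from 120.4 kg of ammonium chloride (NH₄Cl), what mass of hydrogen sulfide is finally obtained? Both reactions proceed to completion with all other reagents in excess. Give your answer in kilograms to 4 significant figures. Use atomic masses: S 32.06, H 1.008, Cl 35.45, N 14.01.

38.35 kg

M(NH4Cl) = 14.01 + 4(1.008) + 35.45 = 53.492 g/mol.
M(H2S) = 2(1.008) + 32.06 = 34.076 g/mol.
120.4 kg = 120400 g.
n(NH4Cl) = 120400 / 53.492 = 2250.8 mol.
Step 1 gives a 1:1 ratio of NH4Cl to HCl, so n(HCl) = 2250.8 mol.
In step 2 the HCl:H2S ratio is 2:1, so n(H2S) = 1125.4 mol.
Mass of H2S = 1125.4 × 34.076 = 38349 g = 38.35 kg.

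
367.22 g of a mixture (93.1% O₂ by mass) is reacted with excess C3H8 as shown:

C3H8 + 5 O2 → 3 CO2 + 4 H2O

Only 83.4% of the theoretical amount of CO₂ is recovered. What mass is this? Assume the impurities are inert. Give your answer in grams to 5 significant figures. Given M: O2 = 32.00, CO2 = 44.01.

235.29 g

Pure O2 available = 367.22 g × 0.931 = 341.882 g.
n(O2) = 341.882 g / 32.00 g/mol = 10.6838 mol.
From the equation the O2:CO2 mole ratio is 5:3, so n(CO2) = 10.6838 × 3/5 = 6.41028 mol.
Mass of CO2 = 6.41028 mol × 44.01 g/mol = 282.117 g.
Actual mass collected = 282.117 g × 0.834 = 235.285 g.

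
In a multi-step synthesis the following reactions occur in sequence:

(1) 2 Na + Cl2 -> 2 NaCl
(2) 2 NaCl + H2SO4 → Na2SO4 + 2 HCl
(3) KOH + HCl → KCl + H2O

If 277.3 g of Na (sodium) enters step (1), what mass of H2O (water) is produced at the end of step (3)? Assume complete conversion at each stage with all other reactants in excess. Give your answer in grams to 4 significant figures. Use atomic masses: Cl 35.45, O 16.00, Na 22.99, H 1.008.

M(Na) = 22.99 g/mol.
M(H2O) = 2(1.008) + 16.00 = 18.016 g/mol.
n(Na) = 277.3 / 22.99 = 12.062 mol.
Reaction (1): Na→NaCl ratio 2:2 ⇒ n(NaCl) = 12.062 mol.
Reaction (2): NaCl→HCl ratio 2:2 ⇒ n(HCl) = 12.062 mol.
Reaction (3): HCl→H2O ratio 1:1 ⇒ n(H2O) = 12.062 mol.
Mass of H2O = 12.062 × 18.016 = 217.30 g.

217.3 g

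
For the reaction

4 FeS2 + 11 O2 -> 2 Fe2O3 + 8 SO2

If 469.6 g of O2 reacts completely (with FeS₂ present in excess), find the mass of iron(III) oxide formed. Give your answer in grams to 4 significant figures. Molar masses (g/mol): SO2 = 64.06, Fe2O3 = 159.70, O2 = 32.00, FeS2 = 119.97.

426.1 g

n(O2) = 469.60 g / 32.00 g/mol = 14.675 mol.
From the equation the O2:Fe2O3 mole ratio is 11:2, so n(Fe2O3) = 14.675 × 2/11 = 2.6682 mol.
Mass of Fe2O3 = 2.6682 mol × 159.70 g/mol = 426.11 g.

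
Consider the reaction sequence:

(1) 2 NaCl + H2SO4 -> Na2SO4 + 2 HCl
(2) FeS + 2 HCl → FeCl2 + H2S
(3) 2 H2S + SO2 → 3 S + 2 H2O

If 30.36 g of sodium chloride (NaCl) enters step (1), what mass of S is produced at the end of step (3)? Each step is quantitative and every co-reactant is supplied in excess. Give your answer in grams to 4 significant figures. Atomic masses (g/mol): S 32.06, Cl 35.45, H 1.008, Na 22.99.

12.49 g

M(NaCl) = 22.99 + 35.45 = 58.44 g/mol.
M(S) = 32.06 g/mol.
n(NaCl) = 30.36 / 58.44 = 0.51951 mol.
Reaction (1): NaCl→HCl ratio 2:2 ⇒ n(HCl) = 0.51951 mol.
Reaction (2): HCl→H2S ratio 2:1 ⇒ n(H2S) = 0.25975 mol.
Reaction (3): H2S→S ratio 2:3 ⇒ n(S) = 0.38963 mol.
Mass of S = 0.38963 × 32.06 = 12.492 g.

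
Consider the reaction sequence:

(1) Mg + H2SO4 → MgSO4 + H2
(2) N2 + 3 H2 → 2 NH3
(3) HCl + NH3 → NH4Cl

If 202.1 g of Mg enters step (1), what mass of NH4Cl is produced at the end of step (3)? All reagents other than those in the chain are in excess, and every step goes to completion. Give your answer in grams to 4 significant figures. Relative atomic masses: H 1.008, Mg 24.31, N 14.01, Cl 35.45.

296.5 g

M(Mg) = 24.31 g/mol.
M(NH4Cl) = 14.01 + 4(1.008) + 35.45 = 53.492 g/mol.
n(Mg) = 202.1 / 24.31 = 8.3135 mol.
Reaction (1): Mg→H2 ratio 1:1 ⇒ n(H2) = 8.3135 mol.
Reaction (2): H2→NH3 ratio 3:2 ⇒ n(NH3) = 5.5423 mol.
Reaction (3): NH3→NH4Cl ratio 1:1 ⇒ n(NH4Cl) = 5.5423 mol.
Mass of NH4Cl = 5.5423 × 53.492 = 296.47 g.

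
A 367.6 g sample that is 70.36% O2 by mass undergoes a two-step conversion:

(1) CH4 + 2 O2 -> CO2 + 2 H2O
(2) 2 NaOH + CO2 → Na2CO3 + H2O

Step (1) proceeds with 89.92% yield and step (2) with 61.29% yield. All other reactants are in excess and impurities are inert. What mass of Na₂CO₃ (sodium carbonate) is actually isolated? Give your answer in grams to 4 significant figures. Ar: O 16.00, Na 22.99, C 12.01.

236.1 g

Pure O2 = 367.6 × 0.7036 = 258.64 g.
M(O2) = 2(16.00) = 32.00 g/mol.
M(Na2CO3) = 2(22.99) + 12.01 + 3(16.00) = 105.99 g/mol.
n(O2) = 258.64 / 32.00 = 8.0826 mol.
Step 1 (O2:CO2 = 2:1): theoretical n(CO2) = 4.0413 mol; at 89.92% yield, n(CO2) = 3.6339 mol.
Step 2 (CO2:Na2CO3 = 1:1): theoretical n(Na2CO3) = 3.6339 mol, so theoretical mass = 3.6339 × 105.99 = 385.16 g.
At 61.29% yield, actual mass of Na2CO3 = 385.16 × 0.6129 = 236.07 g.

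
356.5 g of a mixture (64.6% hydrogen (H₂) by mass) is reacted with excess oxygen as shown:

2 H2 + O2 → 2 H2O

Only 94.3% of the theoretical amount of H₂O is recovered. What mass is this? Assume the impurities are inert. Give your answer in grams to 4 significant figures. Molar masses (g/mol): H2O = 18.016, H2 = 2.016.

Pure H2 available = 356.5 g × 0.646 = 230.30 g.
n(H2) = 230.30 g / 2.016 g/mol = 114.24 mol.
From the equation the H2:H2O mole ratio is 2:2, so n(H2O) = 114.24 × 2/2 = 114.24 mol.
Mass of H2O = 114.24 mol × 18.016 g/mol = 2058.1 g.
Actual mass collected = 2058.1 g × 0.943 = 1940.8 g.

1941 g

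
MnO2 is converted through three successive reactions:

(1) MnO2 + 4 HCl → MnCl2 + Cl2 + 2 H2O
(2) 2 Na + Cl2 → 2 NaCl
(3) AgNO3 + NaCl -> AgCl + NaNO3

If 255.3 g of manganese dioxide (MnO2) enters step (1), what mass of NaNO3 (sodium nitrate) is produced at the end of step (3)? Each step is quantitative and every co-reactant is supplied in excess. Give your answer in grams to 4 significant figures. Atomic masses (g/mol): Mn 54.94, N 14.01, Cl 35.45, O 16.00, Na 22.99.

499.2 g

M(MnO2) = 54.94 + 2(16.00) = 86.94 g/mol.
M(NaNO3) = 22.99 + 14.01 + 3(16.00) = 85.00 g/mol.
n(MnO2) = 255.3 / 86.94 = 2.9365 mol.
Reaction (1): MnO2→Cl2 ratio 1:1 ⇒ n(Cl2) = 2.9365 mol.
Reaction (2): Cl2→NaCl ratio 1:2 ⇒ n(NaCl) = 5.8730 mol.
Reaction (3): NaCl→NaNO3 ratio 1:1 ⇒ n(NaNO3) = 5.8730 mol.
Mass of NaNO3 = 5.8730 × 85.00 = 499.21 g.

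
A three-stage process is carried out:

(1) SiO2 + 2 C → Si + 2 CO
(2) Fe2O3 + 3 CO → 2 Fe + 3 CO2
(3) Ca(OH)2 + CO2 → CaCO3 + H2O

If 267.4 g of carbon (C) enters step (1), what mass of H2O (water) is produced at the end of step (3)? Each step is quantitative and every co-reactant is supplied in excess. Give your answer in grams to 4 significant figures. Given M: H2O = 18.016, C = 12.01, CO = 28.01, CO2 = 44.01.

401.1 g

n(C) = 267.4 / 12.01 = 22.265 mol.
Reaction (1): C→CO ratio 2:2 ⇒ n(CO) = 22.265 mol.
Reaction (2): CO→CO2 ratio 3:3 ⇒ n(CO2) = 22.265 mol.
Reaction (3): CO2→H2O ratio 1:1 ⇒ n(H2O) = 22.265 mol.
Mass of H2O = 22.265 × 18.016 = 401.12 g.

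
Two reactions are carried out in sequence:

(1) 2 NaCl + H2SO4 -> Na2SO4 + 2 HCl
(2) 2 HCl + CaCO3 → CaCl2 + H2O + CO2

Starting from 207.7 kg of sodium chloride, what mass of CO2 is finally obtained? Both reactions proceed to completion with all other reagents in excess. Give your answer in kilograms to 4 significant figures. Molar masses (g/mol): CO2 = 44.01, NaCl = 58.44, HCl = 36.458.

207.7 kg = 207700 g.
n(NaCl) = 207700 / 58.44 = 3554.1 mol.
Step 1 gives a 2:2 ratio of NaCl to HCl, so n(HCl) = 3554.1 mol.
In step 2 the HCl:CO2 ratio is 2:1, so n(CO2) = 1777.0 mol.
Mass of CO2 = 1777.0 × 44.01 = 78207 g = 78.21 kg.

78.21 kg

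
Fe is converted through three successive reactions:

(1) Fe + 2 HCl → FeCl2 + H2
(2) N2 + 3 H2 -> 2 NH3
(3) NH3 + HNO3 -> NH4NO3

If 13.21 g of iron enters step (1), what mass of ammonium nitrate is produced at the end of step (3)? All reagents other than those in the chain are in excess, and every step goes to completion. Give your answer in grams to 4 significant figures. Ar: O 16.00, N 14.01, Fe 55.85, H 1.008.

M(Fe) = 55.85 g/mol.
M(NH4NO3) = 2(14.01) + 4(1.008) + 3(16.00) = 80.052 g/mol.
n(Fe) = 13.21 / 55.85 = 0.23653 mol.
Reaction (1): Fe→H2 ratio 1:1 ⇒ n(H2) = 0.23653 mol.
Reaction (2): H2→NH3 ratio 3:2 ⇒ n(NH3) = 0.15768 mol.
Reaction (3): NH3→NH4NO3 ratio 1:1 ⇒ n(NH4NO3) = 0.15768 mol.
Mass of NH4NO3 = 0.15768 × 80.052 = 12.623 g.

12.62 g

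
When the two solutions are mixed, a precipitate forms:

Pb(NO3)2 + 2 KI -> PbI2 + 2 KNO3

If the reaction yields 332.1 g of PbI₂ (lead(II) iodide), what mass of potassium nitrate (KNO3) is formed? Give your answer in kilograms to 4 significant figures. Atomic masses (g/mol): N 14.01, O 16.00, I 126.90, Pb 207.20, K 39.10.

M(PbI2) = 207.20 + 2(126.90) = 461.00 g/mol.
M(KNO3) = 39.10 + 14.01 + 3(16.00) = 101.11 g/mol.
n(PbI2) = 332.10 g / 461.00 g/mol = 0.72039 mol.
From the equation the PbI2:KNO3 mole ratio is 1:2, so n(KNO3) = 0.72039 × 2/1 = 1.4408 mol.
Mass of KNO3 = 1.4408 mol × 101.11 g/mol = 145.68 g.
Converting to kg: 145.68 g = 0.1457 kg.

0.1457 kg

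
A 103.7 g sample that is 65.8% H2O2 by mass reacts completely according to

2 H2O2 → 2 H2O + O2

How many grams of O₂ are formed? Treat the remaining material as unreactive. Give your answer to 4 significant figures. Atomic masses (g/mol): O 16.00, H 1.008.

Mass of pure H2O2 = 103.7 g × 0.658 = 68.235 g.
M(H2O2) = 2(1.008) + 2(16.00) = 34.016 g/mol.
M(O2) = 2(16.00) = 32.00 g/mol.
n(H2O2) = 68.235 g / 34.016 g/mol = 2.0060 mol.
From the equation the H2O2:O2 mole ratio is 2:1, so n(O2) = 2.0060 × 1/2 = 1.0030 mol.
Mass of O2 = 1.0030 mol × 32.00 g/mol = 32.095 g.

32.10 g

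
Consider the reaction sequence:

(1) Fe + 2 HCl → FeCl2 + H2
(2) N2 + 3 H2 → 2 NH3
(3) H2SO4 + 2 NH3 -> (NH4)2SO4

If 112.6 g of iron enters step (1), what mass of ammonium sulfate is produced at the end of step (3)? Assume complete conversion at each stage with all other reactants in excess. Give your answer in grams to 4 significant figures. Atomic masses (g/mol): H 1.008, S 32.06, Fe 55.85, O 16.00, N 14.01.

88.81 g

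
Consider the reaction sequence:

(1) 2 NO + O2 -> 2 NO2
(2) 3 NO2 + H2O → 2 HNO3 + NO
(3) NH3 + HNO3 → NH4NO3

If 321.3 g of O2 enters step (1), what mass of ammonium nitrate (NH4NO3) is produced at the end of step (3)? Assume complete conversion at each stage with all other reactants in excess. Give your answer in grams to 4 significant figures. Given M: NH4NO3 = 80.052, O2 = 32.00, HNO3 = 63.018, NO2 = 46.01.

n(O2) = 321.3 / 32.00 = 10.041 mol.
Reaction (1): O2→NO2 ratio 1:2 ⇒ n(NO2) = 20.081 mol.
Reaction (2): NO2→HNO3 ratio 3:2 ⇒ n(HNO3) = 13.388 mol.
Reaction (3): HNO3→NH4NO3 ratio 1:1 ⇒ n(NH4NO3) = 13.388 mol.
Mass of NH4NO3 = 13.388 × 80.052 = 1071.7 g.

1072 g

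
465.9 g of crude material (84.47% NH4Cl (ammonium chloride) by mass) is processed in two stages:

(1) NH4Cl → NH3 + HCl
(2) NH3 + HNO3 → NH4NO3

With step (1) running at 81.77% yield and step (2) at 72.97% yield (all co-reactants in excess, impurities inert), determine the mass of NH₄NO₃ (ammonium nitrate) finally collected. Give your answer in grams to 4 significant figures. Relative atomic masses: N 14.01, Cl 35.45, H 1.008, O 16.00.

351.4 g

Pure NH4Cl = 465.9 × 0.8447 = 393.55 g.
M(NH4Cl) = 14.01 + 4(1.008) + 35.45 = 53.492 g/mol.
M(NH4NO3) = 2(14.01) + 4(1.008) + 3(16.00) = 80.052 g/mol.
n(NH4Cl) = 393.55 / 53.492 = 7.3571 mol.
Step 1 (NH4Cl:NH3 = 1:1): theoretical n(NH3) = 7.3571 mol; at 81.77% yield, n(NH3) = 6.0159 mol.
Step 2 (NH3:NH4NO3 = 1:1): theoretical n(NH4NO3) = 6.0159 mol, so theoretical mass = 6.0159 × 80.052 = 481.58 g.
At 72.97% yield, actual mass of NH4NO3 = 481.58 × 0.7297 = 351.41 g.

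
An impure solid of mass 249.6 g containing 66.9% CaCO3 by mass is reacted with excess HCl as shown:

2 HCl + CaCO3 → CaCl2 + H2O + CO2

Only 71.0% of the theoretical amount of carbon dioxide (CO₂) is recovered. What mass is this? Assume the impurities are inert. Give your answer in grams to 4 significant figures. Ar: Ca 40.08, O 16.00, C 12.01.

52.13 g

Pure CaCO3 available = 249.6 g × 0.669 = 166.98 g.
M(CaCO3) = 40.08 + 12.01 + 3(16.00) = 100.09 g/mol.
M(CO2) = 12.01 + 2(16.00) = 44.01 g/mol.
n(CaCO3) = 166.98 g / 100.09 g/mol = 1.6683 mol.
From the equation the CaCO3:CO2 mole ratio is 1:1, so n(CO2) = 1.6683 × 1/1 = 1.6683 mol.
Mass of CO2 = 1.6683 mol × 44.01 g/mol = 73.423 g.
Actual mass collected = 73.423 g × 0.710 = 52.130 g.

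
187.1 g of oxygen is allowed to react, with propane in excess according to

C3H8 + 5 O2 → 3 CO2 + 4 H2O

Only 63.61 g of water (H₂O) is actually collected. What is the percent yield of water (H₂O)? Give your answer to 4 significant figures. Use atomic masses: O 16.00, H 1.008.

75.48 %

M(O2) = 2(16.00) = 32.00 g/mol.
M(H2O) = 2(1.008) + 16.00 = 18.016 g/mol.
n(O2) = 187.10 g / 32.00 g/mol = 5.8469 mol.
From the equation the O2:H2O mole ratio is 5:4, so n(H2O) = 5.8469 × 4/5 = 4.6775 mol.
Mass of H2O = 4.6775 mol × 18.016 g/mol = 84.270 g.
This is the theoretical yield. Percent yield = 63.61 g / 84.270 g × 100% = 75.484%.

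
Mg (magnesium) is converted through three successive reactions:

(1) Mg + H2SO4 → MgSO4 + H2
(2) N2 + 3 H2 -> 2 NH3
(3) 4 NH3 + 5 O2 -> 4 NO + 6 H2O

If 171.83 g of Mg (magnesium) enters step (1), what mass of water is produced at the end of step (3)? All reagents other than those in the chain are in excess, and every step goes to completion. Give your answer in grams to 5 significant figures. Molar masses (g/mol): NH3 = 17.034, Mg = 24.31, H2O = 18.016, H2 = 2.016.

n(Mg) = 171.83 / 24.31 = 7.06828 mol.
Reaction (1): Mg→H2 ratio 1:1 ⇒ n(H2) = 7.06828 mol.
Reaction (2): H2→NH3 ratio 3:2 ⇒ n(NH3) = 4.71219 mol.
Reaction (3): NH3→H2O ratio 4:6 ⇒ n(H2O) = 7.06828 mol.
Mass of H2O = 7.06828 × 18.016 = 127.342 g.

127.34 g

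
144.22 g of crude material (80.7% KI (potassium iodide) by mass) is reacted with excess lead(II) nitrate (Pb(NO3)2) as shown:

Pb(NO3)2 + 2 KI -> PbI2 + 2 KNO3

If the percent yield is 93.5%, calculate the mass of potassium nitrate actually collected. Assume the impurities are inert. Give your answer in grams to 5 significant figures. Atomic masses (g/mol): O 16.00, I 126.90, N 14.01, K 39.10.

Pure KI available = 144.22 g × 0.807 = 116.386 g.
M(KI) = 39.10 + 126.90 = 166.00 g/mol.
M(KNO3) = 39.10 + 14.01 + 3(16.00) = 101.11 g/mol.
n(KI) = 116.386 g / 166.00 g/mol = 0.701118 mol.
From the equation the KI:KNO3 mole ratio is 2:2, so n(KNO3) = 0.701118 × 2/2 = 0.701118 mol.
Mass of KNO3 = 0.701118 mol × 101.11 g/mol = 70.8900 g.
Actual mass collected = 70.8900 g × 0.935 = 66.2822 g.

66.282 g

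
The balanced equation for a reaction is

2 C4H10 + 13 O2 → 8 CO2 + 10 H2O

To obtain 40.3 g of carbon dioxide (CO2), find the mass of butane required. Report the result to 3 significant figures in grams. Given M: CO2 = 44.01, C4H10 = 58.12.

13.3 g

n(CO2) = 40.30 g / 44.01 g/mol = 0.9157 mol.
From the equation the CO2:C4H10 mole ratio is 8:2, so n(C4H10) = 0.9157 × 2/8 = 0.2289 mol.
Mass of C4H10 = 0.2289 mol × 58.12 g/mol = 13.31 g.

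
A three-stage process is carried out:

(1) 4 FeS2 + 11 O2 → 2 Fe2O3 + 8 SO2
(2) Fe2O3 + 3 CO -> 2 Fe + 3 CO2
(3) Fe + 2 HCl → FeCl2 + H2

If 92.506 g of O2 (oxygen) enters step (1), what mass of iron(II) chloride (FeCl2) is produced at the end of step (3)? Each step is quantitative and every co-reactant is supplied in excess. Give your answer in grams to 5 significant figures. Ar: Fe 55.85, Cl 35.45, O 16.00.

M(O2) = 2(16.00) = 32.00 g/mol.
M(FeCl2) = 55.85 + 2(35.45) = 126.75 g/mol.
n(O2) = 92.506 / 32.00 = 2.89081 mol.
Reaction (1): O2→Fe2O3 ratio 11:2 ⇒ n(Fe2O3) = 0.525602 mol.
Reaction (2): Fe2O3→Fe ratio 1:2 ⇒ n(Fe) = 1.05120 mol.
Reaction (3): Fe→FeCl2 ratio 1:1 ⇒ n(FeCl2) = 1.05120 mol.
Mass of FeCl2 = 1.05120 × 126.75 = 133.240 g.

133.24 g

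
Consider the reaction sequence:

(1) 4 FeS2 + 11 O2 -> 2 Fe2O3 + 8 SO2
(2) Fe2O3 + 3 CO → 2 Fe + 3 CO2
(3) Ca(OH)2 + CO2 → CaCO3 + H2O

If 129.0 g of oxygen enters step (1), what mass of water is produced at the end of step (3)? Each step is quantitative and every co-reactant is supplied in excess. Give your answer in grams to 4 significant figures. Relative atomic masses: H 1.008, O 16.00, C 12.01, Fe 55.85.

M(O2) = 2(16.00) = 32.00 g/mol.
M(H2O) = 2(1.008) + 16.00 = 18.016 g/mol.
n(O2) = 129.0 / 32.00 = 4.0312 mol.
Reaction (1): O2→Fe2O3 ratio 11:2 ⇒ n(Fe2O3) = 0.73295 mol.
Reaction (2): Fe2O3→CO2 ratio 1:3 ⇒ n(CO2) = 2.1989 mol.
Reaction (3): CO2→H2O ratio 1:1 ⇒ n(H2O) = 2.1989 mol.
Mass of H2O = 2.1989 × 18.016 = 39.615 g.

39.61 g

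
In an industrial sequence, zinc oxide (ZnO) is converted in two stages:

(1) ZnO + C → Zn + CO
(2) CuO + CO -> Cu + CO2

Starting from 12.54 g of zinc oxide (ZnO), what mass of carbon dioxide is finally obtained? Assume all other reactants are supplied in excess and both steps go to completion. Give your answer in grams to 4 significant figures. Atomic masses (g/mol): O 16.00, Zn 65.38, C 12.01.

M(ZnO) = 65.38 + 16.00 = 81.38 g/mol.
M(CO2) = 12.01 + 2(16.00) = 44.01 g/mol.
n(ZnO) = 12.540 / 81.38 = 0.15409 mol.
Step 1 gives a 1:1 ratio of ZnO to CO, so n(CO) = 0.15409 mol.
In step 2 the CO:CO2 ratio is 1:1, so n(CO2) = 0.15409 mol.
Mass of CO2 = 0.15409 × 44.01 = 6.7816 g.

6.782 g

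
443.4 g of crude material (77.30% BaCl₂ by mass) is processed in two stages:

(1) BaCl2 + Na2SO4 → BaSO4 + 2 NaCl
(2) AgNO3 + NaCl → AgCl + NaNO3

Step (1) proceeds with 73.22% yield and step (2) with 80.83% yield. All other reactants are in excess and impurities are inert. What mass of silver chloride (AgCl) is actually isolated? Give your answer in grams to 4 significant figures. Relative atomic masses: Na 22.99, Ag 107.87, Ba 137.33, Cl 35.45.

Pure BaCl2 = 443.4 × 0.7730 = 342.75 g.
M(BaCl2) = 137.33 + 2(35.45) = 208.23 g/mol.
M(AgCl) = 107.87 + 35.45 = 143.32 g/mol.
n(BaCl2) = 342.75 / 208.23 = 1.6460 mol.
Step 1 (BaCl2:NaCl = 1:2): theoretical n(NaCl) = 3.2920 mol; at 73.22% yield, n(NaCl) = 2.4104 mol.
Step 2 (NaCl:AgCl = 1:1): theoretical n(AgCl) = 2.4104 mol, so theoretical mass = 2.4104 × 143.32 = 345.46 g.
At 80.83% yield, actual mass of AgCl = 345.46 × 0.8083 = 279.24 g.

279.2 g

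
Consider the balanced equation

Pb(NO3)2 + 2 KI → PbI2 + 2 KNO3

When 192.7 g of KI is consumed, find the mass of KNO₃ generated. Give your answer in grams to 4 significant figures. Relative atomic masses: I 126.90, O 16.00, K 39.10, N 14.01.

117.4 g

M(KI) = 39.10 + 126.90 = 166.00 g/mol.
M(KNO3) = 39.10 + 14.01 + 3(16.00) = 101.11 g/mol.
n(KI) = 192.70 g / 166.00 g/mol = 1.1608 mol.
From the equation the KI:KNO3 mole ratio is 2:2, so n(KNO3) = 1.1608 × 2/2 = 1.1608 mol.
Mass of KNO3 = 1.1608 mol × 101.11 g/mol = 117.37 g.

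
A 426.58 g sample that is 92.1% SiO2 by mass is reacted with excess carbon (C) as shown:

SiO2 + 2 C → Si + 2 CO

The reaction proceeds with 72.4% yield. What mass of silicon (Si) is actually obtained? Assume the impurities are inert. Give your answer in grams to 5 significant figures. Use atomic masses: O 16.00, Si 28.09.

Pure SiO2 available = 426.58 g × 0.921 = 392.880 g.
M(SiO2) = 28.09 + 2(16.00) = 60.09 g/mol.
M(Si) = 28.09 g/mol.
n(SiO2) = 392.880 g / 60.09 g/mol = 6.53820 mol.
From the equation the SiO2:Si mole ratio is 1:1, so n(Si) = 6.53820 × 1/1 = 6.53820 mol.
Mass of Si = 6.53820 mol × 28.09 g/mol = 183.658 g.
Actual mass collected = 183.658 g × 0.724 = 132.968 g.

132.97 g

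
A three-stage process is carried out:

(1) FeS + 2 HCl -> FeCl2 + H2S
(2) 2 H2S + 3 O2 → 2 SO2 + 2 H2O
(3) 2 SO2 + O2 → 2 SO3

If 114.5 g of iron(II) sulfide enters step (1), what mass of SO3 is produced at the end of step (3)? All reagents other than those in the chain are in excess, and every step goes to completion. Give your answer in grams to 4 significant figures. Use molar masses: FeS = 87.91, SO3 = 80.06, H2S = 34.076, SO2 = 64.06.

104.3 g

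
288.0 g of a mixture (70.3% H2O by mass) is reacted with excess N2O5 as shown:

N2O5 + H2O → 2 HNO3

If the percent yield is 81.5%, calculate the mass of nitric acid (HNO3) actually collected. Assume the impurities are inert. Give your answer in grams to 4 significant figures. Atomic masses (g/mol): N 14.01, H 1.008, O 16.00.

1154 g

Pure H2O available = 288.0 g × 0.703 = 202.46 g.
M(H2O) = 2(1.008) + 16.00 = 18.016 g/mol.
M(HNO3) = 1.008 + 14.01 + 3(16.00) = 63.018 g/mol.
n(H2O) = 202.46 g / 18.016 g/mol = 11.238 mol.
From the equation the H2O:HNO3 mole ratio is 1:2, so n(HNO3) = 11.238 × 2/1 = 22.476 mol.
Mass of HNO3 = 22.476 mol × 63.018 g/mol = 1416.4 g.
Actual mass collected = 1416.4 g × 0.815 = 1154.4 g.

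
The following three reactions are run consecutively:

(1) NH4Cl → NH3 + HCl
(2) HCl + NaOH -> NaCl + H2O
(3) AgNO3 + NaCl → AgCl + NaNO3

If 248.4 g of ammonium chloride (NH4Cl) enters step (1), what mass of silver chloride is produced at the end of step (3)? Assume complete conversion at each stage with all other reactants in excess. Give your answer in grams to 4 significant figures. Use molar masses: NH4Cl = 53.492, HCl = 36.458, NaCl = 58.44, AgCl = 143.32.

n(NH4Cl) = 248.4 / 53.492 = 4.6437 mol.
Reaction (1): NH4Cl→HCl ratio 1:1 ⇒ n(HCl) = 4.6437 mol.
Reaction (2): HCl→NaCl ratio 1:1 ⇒ n(NaCl) = 4.6437 mol.
Reaction (3): NaCl→AgCl ratio 1:1 ⇒ n(AgCl) = 4.6437 mol.
Mass of AgCl = 4.6437 × 143.32 = 665.53 g.

665.5 g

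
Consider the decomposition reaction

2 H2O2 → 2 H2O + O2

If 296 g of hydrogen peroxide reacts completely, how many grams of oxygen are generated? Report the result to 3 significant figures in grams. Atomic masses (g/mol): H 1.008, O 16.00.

139 g

M(H2O2) = 2(1.008) + 2(16.00) = 34.016 g/mol.
M(O2) = 2(16.00) = 32.00 g/mol.
n(H2O2) = 296.0 g / 34.016 g/mol = 8.702 mol.
From the equation the H2O2:O2 mole ratio is 2:1, so n(O2) = 8.702 × 1/2 = 4.351 mol.
Mass of O2 = 4.351 mol × 32.00 g/mol = 139.2 g.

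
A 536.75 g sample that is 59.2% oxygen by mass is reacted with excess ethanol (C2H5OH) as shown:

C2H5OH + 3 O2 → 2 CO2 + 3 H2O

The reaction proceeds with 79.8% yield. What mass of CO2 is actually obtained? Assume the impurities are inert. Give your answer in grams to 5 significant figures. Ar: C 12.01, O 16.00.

232.49 g

Pure O2 available = 536.75 g × 0.592 = 317.756 g.
M(O2) = 2(16.00) = 32.00 g/mol.
M(CO2) = 12.01 + 2(16.00) = 44.01 g/mol.
n(O2) = 317.756 g / 32.00 g/mol = 9.92988 mol.
From the equation the O2:CO2 mole ratio is 3:2, so n(CO2) = 9.92988 × 2/3 = 6.61992 mol.
Mass of CO2 = 6.61992 mol × 44.01 g/mol = 291.343 g.
Actual mass collected = 291.343 g × 0.798 = 232.491 g.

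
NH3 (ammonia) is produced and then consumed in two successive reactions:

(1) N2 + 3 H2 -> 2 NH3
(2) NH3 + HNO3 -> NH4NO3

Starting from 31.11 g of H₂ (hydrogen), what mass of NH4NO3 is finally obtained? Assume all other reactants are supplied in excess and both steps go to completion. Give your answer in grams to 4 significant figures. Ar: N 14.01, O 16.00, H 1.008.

823.6 g

M(H2) = 2(1.008) = 2.016 g/mol.
M(NH4NO3) = 2(14.01) + 4(1.008) + 3(16.00) = 80.052 g/mol.
n(H2) = 31.110 / 2.016 = 15.432 mol.
Step 1 gives a 3:2 ratio of H2 to NH3, so n(NH3) = 10.288 mol.
In step 2 the NH3:NH4NO3 ratio is 1:1, so n(NH4NO3) = 10.288 mol.
Mass of NH4NO3 = 10.288 × 80.052 = 823.55 g.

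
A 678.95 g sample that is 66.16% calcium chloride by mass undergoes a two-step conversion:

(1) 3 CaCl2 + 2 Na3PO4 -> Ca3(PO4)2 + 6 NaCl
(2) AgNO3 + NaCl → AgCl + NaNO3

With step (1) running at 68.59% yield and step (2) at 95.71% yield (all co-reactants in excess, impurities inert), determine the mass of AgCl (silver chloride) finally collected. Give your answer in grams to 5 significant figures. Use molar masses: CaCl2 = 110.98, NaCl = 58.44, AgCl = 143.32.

761.63 g

Pure CaCl2 = 678.95 × 0.6616 = 449.193 g.
n(CaCl2) = 449.193 / 110.98 = 4.04752 mol.
Step 1 (CaCl2:NaCl = 3:6): theoretical n(NaCl) = 8.09503 mol; at 68.59% yield, n(NaCl) = 5.55238 mol.
Step 2 (NaCl:AgCl = 1:1): theoretical n(AgCl) = 5.55238 mol, so theoretical mass = 5.55238 × 143.32 = 795.767 g.
At 95.71% yield, actual mass of AgCl = 795.767 × 0.9571 = 761.629 g.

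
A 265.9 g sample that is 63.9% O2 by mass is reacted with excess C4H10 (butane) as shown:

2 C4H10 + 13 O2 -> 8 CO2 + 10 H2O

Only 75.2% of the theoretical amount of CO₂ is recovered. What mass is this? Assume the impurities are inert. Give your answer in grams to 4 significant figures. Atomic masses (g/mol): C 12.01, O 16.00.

Pure O2 available = 265.9 g × 0.639 = 169.91 g.
M(O2) = 2(16.00) = 32.00 g/mol.
M(CO2) = 12.01 + 2(16.00) = 44.01 g/mol.
n(O2) = 169.91 g / 32.00 g/mol = 5.3097 mol.
From the equation the O2:CO2 mole ratio is 13:8, so n(CO2) = 5.3097 × 8/13 = 3.2675 mol.
Mass of CO2 = 3.2675 mol × 44.01 g/mol = 143.80 g.
Actual mass collected = 143.80 g × 0.752 = 108.14 g.

108.1 g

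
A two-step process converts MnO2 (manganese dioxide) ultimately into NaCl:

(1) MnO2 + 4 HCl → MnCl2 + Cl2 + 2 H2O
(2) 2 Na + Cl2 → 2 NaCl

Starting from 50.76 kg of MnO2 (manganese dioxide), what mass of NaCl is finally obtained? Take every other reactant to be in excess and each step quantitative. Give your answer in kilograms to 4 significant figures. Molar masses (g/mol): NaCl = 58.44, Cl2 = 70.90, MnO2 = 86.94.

68.24 kg

50.76 kg = 50760 g.
n(MnO2) = 50760 / 86.94 = 583.85 mol.
Step 1 gives a 1:1 ratio of MnO2 to Cl2, so n(Cl2) = 583.85 mol.
In step 2 the Cl2:NaCl ratio is 1:2, so n(NaCl) = 1167.7 mol.
Mass of NaCl = 1167.7 × 58.44 = 68240 g = 68.24 kg.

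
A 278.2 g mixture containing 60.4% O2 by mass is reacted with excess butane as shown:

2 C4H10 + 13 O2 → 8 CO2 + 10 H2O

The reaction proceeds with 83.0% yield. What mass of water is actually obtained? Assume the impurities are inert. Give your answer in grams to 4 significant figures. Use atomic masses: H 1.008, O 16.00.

Pure O2 available = 278.2 g × 0.604 = 168.03 g.
M(O2) = 2(16.00) = 32.00 g/mol.
M(H2O) = 2(1.008) + 16.00 = 18.016 g/mol.
n(O2) = 168.03 g / 32.00 g/mol = 5.2510 mol.
From the equation the O2:H2O mole ratio is 13:10, so n(H2O) = 5.2510 × 10/13 = 4.0392 mol.
Mass of H2O = 4.0392 mol × 18.016 g/mol = 72.771 g.
Actual mass collected = 72.771 g × 0.830 = 60.400 g.

60.40 g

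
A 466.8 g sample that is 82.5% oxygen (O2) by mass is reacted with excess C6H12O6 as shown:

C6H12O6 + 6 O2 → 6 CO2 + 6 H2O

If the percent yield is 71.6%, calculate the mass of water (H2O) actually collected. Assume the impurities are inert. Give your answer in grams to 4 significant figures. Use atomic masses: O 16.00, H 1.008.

Pure O2 available = 466.8 g × 0.825 = 385.11 g.
M(O2) = 2(16.00) = 32.00 g/mol.
M(H2O) = 2(1.008) + 16.00 = 18.016 g/mol.
n(O2) = 385.11 g / 32.00 g/mol = 12.035 mol.
From the equation the O2:H2O mole ratio is 6:6, so n(H2O) = 12.035 × 6/6 = 12.035 mol.
Mass of H2O = 12.035 mol × 18.016 g/mol = 216.82 g.
Actual mass collected = 216.82 g × 0.716 = 155.24 g.

155.2 g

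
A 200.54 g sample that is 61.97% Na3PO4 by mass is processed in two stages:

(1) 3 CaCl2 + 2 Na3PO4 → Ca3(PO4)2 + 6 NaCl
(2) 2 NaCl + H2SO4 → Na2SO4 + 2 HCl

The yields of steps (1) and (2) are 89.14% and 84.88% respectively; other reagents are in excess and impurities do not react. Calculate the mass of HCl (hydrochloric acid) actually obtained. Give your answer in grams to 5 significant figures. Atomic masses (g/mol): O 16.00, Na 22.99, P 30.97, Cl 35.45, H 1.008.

Pure Na3PO4 = 200.54 × 0.6197 = 124.275 g.
M(Na3PO4) = 3(22.99) + 30.97 + 4(16.00) = 163.94 g/mol.
M(HCl) = 1.008 + 35.45 = 36.458 g/mol.
n(Na3PO4) = 124.275 / 163.94 = 0.758050 mol.
Step 1 (Na3PO4:NaCl = 2:6): theoretical n(NaCl) = 2.27415 mol; at 89.14% yield, n(NaCl) = 2.02718 mol.
Step 2 (NaCl:HCl = 2:2): theoretical n(HCl) = 2.02718 mol, so theoretical mass = 2.02718 × 36.458 = 73.9068 g.
At 84.88% yield, actual mass of HCl = 73.9068 × 0.8488 = 62.7321 g.

62.732 g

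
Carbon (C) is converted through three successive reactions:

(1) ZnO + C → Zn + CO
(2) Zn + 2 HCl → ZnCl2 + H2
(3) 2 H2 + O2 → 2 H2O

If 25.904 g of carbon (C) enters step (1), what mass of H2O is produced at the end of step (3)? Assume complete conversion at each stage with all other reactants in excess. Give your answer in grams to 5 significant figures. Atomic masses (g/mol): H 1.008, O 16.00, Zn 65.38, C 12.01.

38.858 g

M(C) = 12.01 g/mol.
M(H2O) = 2(1.008) + 16.00 = 18.016 g/mol.
n(C) = 25.904 / 12.01 = 2.15687 mol.
Reaction (1): C→Zn ratio 1:1 ⇒ n(Zn) = 2.15687 mol.
Reaction (2): Zn→H2 ratio 1:1 ⇒ n(H2) = 2.15687 mol.
Reaction (3): H2→H2O ratio 2:2 ⇒ n(H2O) = 2.15687 mol.
Mass of H2O = 2.15687 × 18.016 = 38.8582 g.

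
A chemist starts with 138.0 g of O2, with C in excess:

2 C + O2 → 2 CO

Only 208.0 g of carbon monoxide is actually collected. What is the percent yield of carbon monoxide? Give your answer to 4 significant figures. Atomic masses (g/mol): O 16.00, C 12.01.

86.10 %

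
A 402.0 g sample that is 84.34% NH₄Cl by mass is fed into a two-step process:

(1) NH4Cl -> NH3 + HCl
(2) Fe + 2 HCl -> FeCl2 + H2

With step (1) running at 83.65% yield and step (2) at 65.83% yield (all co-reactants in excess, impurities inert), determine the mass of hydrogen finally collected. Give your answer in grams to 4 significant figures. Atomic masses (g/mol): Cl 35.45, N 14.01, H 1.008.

3.518 g

Pure NH4Cl = 402.0 × 0.8434 = 339.05 g.
M(NH4Cl) = 14.01 + 4(1.008) + 35.45 = 53.492 g/mol.
M(H2) = 2(1.008) = 2.016 g/mol.
n(NH4Cl) = 339.05 / 53.492 = 6.3383 mol.
Step 1 (NH4Cl:HCl = 1:1): theoretical n(HCl) = 6.3383 mol; at 83.65% yield, n(HCl) = 5.3020 mol.
Step 2 (HCl:H2 = 2:1): theoretical n(H2) = 2.6510 mol, so theoretical mass = 2.6510 × 2.016 = 5.3444 g.
At 65.83% yield, actual mass of H2 = 5.3444 × 0.6583 = 3.5182 g.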